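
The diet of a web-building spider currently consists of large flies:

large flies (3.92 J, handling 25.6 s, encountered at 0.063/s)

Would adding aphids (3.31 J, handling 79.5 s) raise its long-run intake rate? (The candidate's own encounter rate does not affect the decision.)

No

Current rate: (0.063×3.92)/(1 + 0.063×25.6) = 0.09452 J/s.
Profitability of aphids: 3.31/79.5 = 0.04164 J/s.
Since 0.04164 < R, time spent handling aphids is better spent searching.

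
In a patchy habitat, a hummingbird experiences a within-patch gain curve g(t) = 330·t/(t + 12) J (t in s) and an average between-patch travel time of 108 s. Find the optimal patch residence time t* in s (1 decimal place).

36.0 s

Maximise g(t)/(T+t): set derivative to zero → g'(t)(T+t) = g(t).
g'(t) = 330·12/(t + 12)². Setting 330·12/(t+12)² = 330t/[(t+12)(108+t)] gives 12(108+t) = t(t+12), so t² = 12×108 = 1296.
t* = √1296 = 36 s.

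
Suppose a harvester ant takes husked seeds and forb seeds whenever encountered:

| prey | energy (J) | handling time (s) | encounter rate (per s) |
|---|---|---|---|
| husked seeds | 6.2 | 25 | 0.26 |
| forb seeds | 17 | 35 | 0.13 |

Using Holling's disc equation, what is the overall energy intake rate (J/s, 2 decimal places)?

Energy encountered per unit search time: 0.26×6.2 + 0.13×17 = 3.822 J/s.
Handling time per unit search time: 0.26×25 + 0.13×35 = 11.05.
Rate = 3.822/(1 + 11.05) = 0.3172 J/s.

0.32 J/s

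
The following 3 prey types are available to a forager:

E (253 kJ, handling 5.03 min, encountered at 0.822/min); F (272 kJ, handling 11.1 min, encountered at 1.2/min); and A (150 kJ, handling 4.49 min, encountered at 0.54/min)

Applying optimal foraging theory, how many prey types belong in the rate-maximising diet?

Profitabilities (E/h, kJ/min): E 50.3, A 33.4, F 24.5. Add prey in this order while the next type's profitability exceeds the intake rate on those already taken.
Rate on top 1: 40.5. A: 33.4 < 40.5 → exclude; stop.
Optimal diet: E — 1 of 3 types.

1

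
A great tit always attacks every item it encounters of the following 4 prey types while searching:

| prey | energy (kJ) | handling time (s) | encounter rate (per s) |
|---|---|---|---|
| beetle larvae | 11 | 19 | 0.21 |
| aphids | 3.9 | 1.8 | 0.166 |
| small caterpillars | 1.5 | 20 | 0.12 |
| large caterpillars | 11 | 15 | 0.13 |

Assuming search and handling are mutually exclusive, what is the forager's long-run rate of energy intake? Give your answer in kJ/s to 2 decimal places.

0.47 kJ/s

Energy encountered per unit search time: 0.21×11 + 0.166×3.9 + 0.12×1.5 + 0.13×11 = 4.567 kJ/s.
Handling time per unit search time: 0.21×19 + 0.166×1.8 + 0.12×20 + 0.13×15 = 8.639.
Rate = 4.567/(1 + 8.639) = 0.4739 kJ/s.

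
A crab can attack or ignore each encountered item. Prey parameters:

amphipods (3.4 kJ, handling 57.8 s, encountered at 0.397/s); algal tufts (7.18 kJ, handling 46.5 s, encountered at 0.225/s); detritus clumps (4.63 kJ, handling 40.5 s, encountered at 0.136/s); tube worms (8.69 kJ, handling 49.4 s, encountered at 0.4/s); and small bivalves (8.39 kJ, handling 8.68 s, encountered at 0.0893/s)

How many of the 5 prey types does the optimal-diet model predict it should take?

1

Rank by E/h (kJ/s): small bivalves 0.967, tube worms 0.176, algal tufts 0.154, detritus clumps 0.114, amphipods 0.0588. Include each in turn until the next type's E/h falls below the running intake rate.
Rate on top 1: 0.4221. tube worms: 0.176 < 0.4221 → exclude; stop.
Optimal diet: small bivalves — 1 of 5 types.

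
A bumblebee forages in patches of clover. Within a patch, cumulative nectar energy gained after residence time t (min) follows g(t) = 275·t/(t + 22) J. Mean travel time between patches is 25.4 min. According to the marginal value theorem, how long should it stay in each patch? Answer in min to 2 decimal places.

23.64 min

By the marginal value theorem, leave when the instantaneous gain rate g'(t) equals the habitat-wide average g(t)/(T + t).
g'(t) = 275·22/(t + 22)². Setting 275·22/(t+22)² = 275t/[(t+22)(25.4+t)] gives 22(25.4+t) = t(t+22), so t² = 22×25.4 = 558.8.
t* = √558.8 = 23.64 min.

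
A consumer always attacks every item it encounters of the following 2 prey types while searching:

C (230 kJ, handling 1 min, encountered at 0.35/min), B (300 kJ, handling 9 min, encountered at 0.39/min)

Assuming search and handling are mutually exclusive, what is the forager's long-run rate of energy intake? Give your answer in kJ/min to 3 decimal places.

R = Σλ_iE_i / (1 + Σλ_ih_i)
Numerator: 0.35×230 + 0.39×300 = 197.5
Denominator: 1 + 0.35×1 + 0.39×9 = 4.86
R = 197.5/4.86 = 40.64 kJ/min

40.638 kJ/min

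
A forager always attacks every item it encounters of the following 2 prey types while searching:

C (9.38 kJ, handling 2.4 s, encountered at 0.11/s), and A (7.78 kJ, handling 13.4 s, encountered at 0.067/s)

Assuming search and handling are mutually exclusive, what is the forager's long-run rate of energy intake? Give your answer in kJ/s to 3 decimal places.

R = Σλ_iE_i / (1 + Σλ_ih_i)
Numerator: 0.11×9.38 + 0.067×7.78 = 1.553
Denominator: 1 + 0.11×2.4 + 0.067×13.4 = 2.162
R = 1.553/2.162 = 0.7184 kJ/s

0.718 kJ/s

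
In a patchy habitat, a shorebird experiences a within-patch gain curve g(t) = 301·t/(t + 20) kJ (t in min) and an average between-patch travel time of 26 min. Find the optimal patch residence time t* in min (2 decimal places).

22.80 min

Maximise g(t)/(T+t): set derivative to zero → g'(t)(T+t) = g(t).
g'(t) = 301·20/(t + 20)². Setting 301·20/(t+20)² = 301t/[(t+20)(26+t)] gives 20(26+t) = t(t+20), so t² = 20×26 = 520.
t* = √520 = 22.8 min.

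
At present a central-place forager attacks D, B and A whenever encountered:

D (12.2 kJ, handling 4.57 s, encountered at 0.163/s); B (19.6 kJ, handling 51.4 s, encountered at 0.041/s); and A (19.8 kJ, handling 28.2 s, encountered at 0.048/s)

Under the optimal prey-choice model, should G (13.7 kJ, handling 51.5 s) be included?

On D, B and A alone, R = ΣλE/(1+Σλh) = 3.743/5.206 = 0.7189 kJ/s.
Profitability of G: 13.7/51.5 = 0.266 kJ/s.
0.266 < 0.7189, so adding G would lower the average — exclude it.

No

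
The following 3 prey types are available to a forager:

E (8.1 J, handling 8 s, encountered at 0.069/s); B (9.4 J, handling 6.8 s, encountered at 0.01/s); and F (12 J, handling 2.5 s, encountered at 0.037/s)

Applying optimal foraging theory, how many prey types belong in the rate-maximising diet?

3

Rank by E/h (J/s): F 4.8, B 1.38, E 1.01. Include each in turn until the next type's E/h falls below the running intake rate.
Rate on top 1: 0.4064. B: 1.38 > 0.4064 → include.
Rate on top 2: 0.4636. E: 1.01 > 0.4636 → include.
Optimal diet: F, B, E — 3 of 3 types.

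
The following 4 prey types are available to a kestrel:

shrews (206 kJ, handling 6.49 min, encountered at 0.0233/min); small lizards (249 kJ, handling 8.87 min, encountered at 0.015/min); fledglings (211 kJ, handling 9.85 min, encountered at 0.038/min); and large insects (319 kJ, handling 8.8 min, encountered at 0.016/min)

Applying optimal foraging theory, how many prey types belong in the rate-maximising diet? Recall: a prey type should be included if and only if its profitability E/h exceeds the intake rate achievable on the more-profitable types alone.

4

Rank by E/h (kJ/min): large insects 36.2, shrews 31.7, small lizards 28.1, fledglings 21.4. Include each in turn until the next type's E/h falls below the running intake rate.
Rate on top 1: 4.474. shrews: 31.7 > 4.474 → include.
Rate on top 2: 7.665. small lizards: 28.1 > 7.665 → include.
Rate on top 3: 9.571. fledglings: 21.4 > 9.571 → include.
Optimal diet: large insects, shrews, small lizards, fledglings — 4 of 4 types.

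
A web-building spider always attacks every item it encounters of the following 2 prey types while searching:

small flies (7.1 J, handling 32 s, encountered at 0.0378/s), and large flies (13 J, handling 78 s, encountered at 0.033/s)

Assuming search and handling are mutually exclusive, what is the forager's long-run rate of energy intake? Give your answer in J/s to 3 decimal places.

Energy encountered per unit search time: 0.0378×7.1 + 0.033×13 = 0.6974 J/s.
Handling time per unit search time: 0.0378×32 + 0.033×78 = 3.784.
Rate = 0.6974/(1 + 3.784) = 0.1458 J/s.

0.146 J/s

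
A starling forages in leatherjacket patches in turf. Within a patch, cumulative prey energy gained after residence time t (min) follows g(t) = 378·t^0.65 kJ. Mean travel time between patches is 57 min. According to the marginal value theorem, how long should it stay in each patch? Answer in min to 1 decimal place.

105.9 min

Optimal t* satisfies g'(t*) = g(t*)/(T + t*).
g'(t) = 0.65·378·t^-0.35. Setting 0.65·378·t^-0.35 = 378·t^0.65/(57+t) gives 0.65(57+t) = t, so 0.35·t = 0.65×57.
t* = 0.65×57/0.35 = 105.9 min.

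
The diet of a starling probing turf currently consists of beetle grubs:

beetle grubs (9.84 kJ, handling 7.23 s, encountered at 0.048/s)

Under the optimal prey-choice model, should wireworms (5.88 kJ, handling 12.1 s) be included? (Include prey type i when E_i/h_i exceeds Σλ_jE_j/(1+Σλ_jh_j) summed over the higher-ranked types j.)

Yes

On beetle grubs alone, R = ΣλE/(1+Σλh) = 0.4723/1.347 = 0.3506 kJ/s.
Profitability of wireworms: 5.88/12.1 = 0.486 kJ/s.
Since 0.486 > R, including wireworms increases the long-run rate.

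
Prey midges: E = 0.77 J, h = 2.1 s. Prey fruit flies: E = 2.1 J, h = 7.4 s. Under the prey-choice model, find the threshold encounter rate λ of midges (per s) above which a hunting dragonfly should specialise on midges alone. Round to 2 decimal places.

1.63 per s

Drop fruit flies once their profitability E₂/h₂ falls below the rate achievable on midges alone: E₂/h₂ = λE₁/(1 + λh₁).
Solve for λ: λE₁h₂ = E₂(1 + λh₁) → λ(E₁h₂ − E₂h₁) = E₂ → λ = E₂/(E₁h₂ − E₂h₁).
λ = 2.1/(0.77×7.4 − 2.1×2.1) = 2.1/1.288 = 1.63 per s.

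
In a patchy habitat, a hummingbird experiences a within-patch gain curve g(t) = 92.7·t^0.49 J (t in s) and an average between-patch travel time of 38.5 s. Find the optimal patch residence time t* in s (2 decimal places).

Optimal t* satisfies g'(t*) = g(t*)/(T + t*).
g'(t) = 0.49·92.7·t^-0.51. Setting 0.49·92.7·t^-0.51 = 92.7·t^0.49/(38.5+t) gives 0.49(38.5+t) = t, so 0.51·t = 0.49×38.5.
t* = 0.49×38.5/0.51 = 36.99 s.

36.99 s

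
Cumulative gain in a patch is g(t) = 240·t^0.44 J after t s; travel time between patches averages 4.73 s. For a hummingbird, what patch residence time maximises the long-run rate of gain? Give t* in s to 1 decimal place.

Maximise g(t)/(T+t): set derivative to zero → g'(t)(T+t) = g(t).
g'(t) = 0.44·240·t^-0.56. Setting 0.44·240·t^-0.56 = 240·t^0.44/(4.73+t) gives 0.44(4.73+t) = t, so 0.56·t = 0.44×4.73.
t* = 0.44×4.73/0.56 = 3.716 s.

3.7 s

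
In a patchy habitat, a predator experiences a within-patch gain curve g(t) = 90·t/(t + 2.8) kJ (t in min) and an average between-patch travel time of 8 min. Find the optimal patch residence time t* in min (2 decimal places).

4.73 min

Optimal t* satisfies g'(t*) = g(t*)/(T + t*).
g'(t) = 90·2.8/(t + 2.8)². Setting 90·2.8/(t+2.8)² = 90t/[(t+2.8)(8+t)] gives 2.8(8+t) = t(t+2.8), so t² = 2.8×8 = 22.4.
t* = √22.4 = 4.733 min.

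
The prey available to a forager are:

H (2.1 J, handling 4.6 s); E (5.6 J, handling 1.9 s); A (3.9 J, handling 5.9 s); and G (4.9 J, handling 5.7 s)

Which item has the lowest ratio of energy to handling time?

In descending order of E/h:
E: 5.6/1.9 = 2.95 J/s
G: 4.9/5.7 = 0.86 J/s
A: 3.9/5.9 = 0.661 J/s
H: 2.1/4.6 = 0.457 J/s

H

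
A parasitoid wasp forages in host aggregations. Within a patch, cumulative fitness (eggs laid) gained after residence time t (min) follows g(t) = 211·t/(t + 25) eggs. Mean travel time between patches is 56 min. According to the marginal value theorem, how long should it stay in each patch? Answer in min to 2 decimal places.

Maximise g(t)/(T+t): set derivative to zero → g'(t)(T+t) = g(t).
g'(t) = 211·25/(t + 25)². Setting 211·25/(t+25)² = 211t/[(t+25)(56+t)] gives 25(56+t) = t(t+25), so t² = 25×56 = 1400.
t* = √1400 = 37.42 min.

37.42 min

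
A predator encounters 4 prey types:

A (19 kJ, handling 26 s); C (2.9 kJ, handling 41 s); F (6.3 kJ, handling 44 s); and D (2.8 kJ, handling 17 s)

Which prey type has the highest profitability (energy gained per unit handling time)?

A

In descending order of E/h:
A: 19/26 = 0.731 kJ/s
D: 2.8/17 = 0.165 kJ/s
F: 6.3/44 = 0.143 kJ/s
C: 2.9/41 = 0.0707 kJ/s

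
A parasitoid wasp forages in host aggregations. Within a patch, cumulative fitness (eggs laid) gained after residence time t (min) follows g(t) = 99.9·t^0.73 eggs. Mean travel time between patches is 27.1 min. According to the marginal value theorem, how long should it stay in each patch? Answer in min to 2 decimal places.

Optimal t* satisfies g'(t*) = g(t*)/(T + t*).
g'(t) = 0.73·99.9·t^-0.27. Setting 0.73·99.9·t^-0.27 = 99.9·t^0.73/(27.1+t) gives 0.73(27.1+t) = t, so 0.27·t = 0.73×27.1.
t* = 0.73×27.1/0.27 = 73.27 min.

73.27 min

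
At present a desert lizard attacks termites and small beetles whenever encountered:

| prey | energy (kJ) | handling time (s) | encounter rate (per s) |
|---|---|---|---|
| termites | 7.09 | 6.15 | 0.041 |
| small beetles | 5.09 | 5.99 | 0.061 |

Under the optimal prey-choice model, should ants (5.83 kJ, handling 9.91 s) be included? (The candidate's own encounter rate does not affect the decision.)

Yes

On termites and small beetles alone, R = ΣλE/(1+Σλh) = 0.6012/1.618 = 0.3717 kJ/s.
Profitability of ants: 5.83/9.91 = 0.5883 kJ/s.
Since 0.5883 > R, including ants increases the long-run rate.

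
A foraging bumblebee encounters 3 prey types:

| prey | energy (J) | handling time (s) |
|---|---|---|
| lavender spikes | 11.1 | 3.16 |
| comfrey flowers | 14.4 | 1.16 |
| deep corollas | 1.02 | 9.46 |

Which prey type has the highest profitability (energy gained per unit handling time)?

Profitability E/h (J/s): lavender spikes = 11.1/3.16 = 3.51, comfrey flowers = 14.4/1.16 = 12.4, deep corollas = 1.02/9.46 = 0.108.
Ranked: comfrey flowers > lavender spikes > deep corollas.

comfrey flowers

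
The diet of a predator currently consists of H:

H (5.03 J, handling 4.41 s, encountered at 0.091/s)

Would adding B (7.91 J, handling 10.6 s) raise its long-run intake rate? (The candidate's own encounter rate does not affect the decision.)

Intake rate on the current diet: R = (0.091×5.03) / (1 + 0.091×4.41) = 0.4577/1.401 = 0.3266 J/s.
B: E/h = 7.91/10.6 = 0.7462 J/s.
Since 0.7462 > R, including B increases the long-run rate.

Yes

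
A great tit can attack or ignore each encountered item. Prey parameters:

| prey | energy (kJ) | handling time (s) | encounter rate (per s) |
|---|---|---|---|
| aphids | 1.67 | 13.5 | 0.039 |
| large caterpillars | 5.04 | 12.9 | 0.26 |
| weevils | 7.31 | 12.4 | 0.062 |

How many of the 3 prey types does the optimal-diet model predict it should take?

2

Rank by E/h (kJ/s): weevils 0.59, large caterpillars 0.391, aphids 0.124. Include each in turn until the next type's E/h falls below the running intake rate.
Rate on top 1: 0.2562. large caterpillars: 0.391 > 0.2562 → include.
Rate on top 2: 0.3443. aphids: 0.124 < 0.3443 → exclude; stop.
Optimal diet: weevils, large caterpillars — 2 of 3 types.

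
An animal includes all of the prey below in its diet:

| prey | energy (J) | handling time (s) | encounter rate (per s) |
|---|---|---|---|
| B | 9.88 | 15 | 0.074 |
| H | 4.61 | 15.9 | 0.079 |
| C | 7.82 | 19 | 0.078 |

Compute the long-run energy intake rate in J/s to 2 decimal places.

0.35 J/s

R = (0.074×9.88 + 0.079×4.61 + 0.078×7.82) / (1 + 0.074×15 + 0.079×15.9 + 0.078×19) = 1.705/4.848 = 0.3517 J/s.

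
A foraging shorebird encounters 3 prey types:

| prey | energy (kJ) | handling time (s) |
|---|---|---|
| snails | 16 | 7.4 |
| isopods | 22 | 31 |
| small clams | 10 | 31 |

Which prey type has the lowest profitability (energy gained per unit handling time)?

small clams

Profitability E/h (kJ/s): snails = 16/7.4 = 2.16, isopods = 22/31 = 0.71, small clams = 10/31 = 0.323.
Ranked: snails > isopods > small clams.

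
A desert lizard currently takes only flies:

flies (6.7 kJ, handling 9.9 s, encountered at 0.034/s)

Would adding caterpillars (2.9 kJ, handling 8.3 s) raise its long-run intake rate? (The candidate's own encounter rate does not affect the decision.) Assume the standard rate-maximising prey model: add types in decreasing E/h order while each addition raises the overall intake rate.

Yes

On flies alone, R = ΣλE/(1+Σλh) = 0.2278/1.337 = 0.1704 kJ/s.
Profitability of caterpillars: 2.9/8.3 = 0.3494 kJ/s.
Since 0.3494 > R, including caterpillars increases the long-run rate.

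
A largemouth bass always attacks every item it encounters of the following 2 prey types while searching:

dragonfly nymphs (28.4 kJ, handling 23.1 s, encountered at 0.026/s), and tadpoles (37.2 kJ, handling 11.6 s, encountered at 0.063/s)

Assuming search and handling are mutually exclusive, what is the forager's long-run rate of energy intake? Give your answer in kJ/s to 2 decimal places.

R = (0.026×28.4 + 0.063×37.2) / (1 + 0.026×23.1 + 0.063×11.6) = 3.082/2.331 = 1.322 kJ/s.

1.32 kJ/s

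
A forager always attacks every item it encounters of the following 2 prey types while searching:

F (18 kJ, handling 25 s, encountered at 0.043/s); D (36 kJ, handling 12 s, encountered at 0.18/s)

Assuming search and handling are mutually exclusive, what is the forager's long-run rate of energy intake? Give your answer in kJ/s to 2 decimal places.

R = (0.043×18 + 0.18×36) / (1 + 0.043×25 + 0.18×12) = 7.254/4.235 = 1.713 kJ/s.

1.71 kJ/s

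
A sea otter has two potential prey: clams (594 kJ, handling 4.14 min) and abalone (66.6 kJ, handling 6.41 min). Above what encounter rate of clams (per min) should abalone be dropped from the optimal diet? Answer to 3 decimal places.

0.019 per min

At the threshold, the rate on clams alone equals the profitability of abalone: λ·594/(1 + λ·4.14) = 66.6/6.41 = 10.39.
Rearranging, λ(594 − 10.39×4.14) = 10.39, so λ = 10.39/551 = 0.01886 per min.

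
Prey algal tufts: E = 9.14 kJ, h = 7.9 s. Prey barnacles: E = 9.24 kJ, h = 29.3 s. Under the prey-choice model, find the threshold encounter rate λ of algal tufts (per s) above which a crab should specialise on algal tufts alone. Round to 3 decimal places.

The zero-one rule: include barnacles iff E₂/h₂ > λE₁/(1+λh₁). Equality gives the switch point.
λE₁h₂ = E₂ + λE₂h₁ ⇒ λ = E₂/(E₁h₂ − E₂h₁) = 9.24/(267.8 − 73) = 0.04743 per s.

0.047 per s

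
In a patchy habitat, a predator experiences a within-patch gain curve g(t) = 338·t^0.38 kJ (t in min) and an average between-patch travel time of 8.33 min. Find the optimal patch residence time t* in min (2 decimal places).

Maximise g(t)/(T+t): set derivative to zero → g'(t)(T+t) = g(t).
g'(t) = 0.38·338·t^-0.62. Setting 0.38·338·t^-0.62 = 338·t^0.38/(8.33+t) gives 0.38(8.33+t) = t, so 0.62·t = 0.38×8.33.
t* = 0.38×8.33/0.62 = 5.105 min.

5.11 min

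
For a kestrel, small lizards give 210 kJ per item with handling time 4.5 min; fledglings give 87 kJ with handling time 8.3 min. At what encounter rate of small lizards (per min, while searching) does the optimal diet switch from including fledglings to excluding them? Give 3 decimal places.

Drop fledglings once their profitability E₂/h₂ falls below the rate achievable on small lizards alone: E₂/h₂ = λE₁/(1 + λh₁).
Solve for λ: λE₁h₂ = E₂(1 + λh₁) → λ(E₁h₂ − E₂h₁) = E₂ → λ = E₂/(E₁h₂ − E₂h₁).
λ = 87/(210×8.3 − 87×4.5) = 87/1352 = 0.06437 per min.

0.064 per min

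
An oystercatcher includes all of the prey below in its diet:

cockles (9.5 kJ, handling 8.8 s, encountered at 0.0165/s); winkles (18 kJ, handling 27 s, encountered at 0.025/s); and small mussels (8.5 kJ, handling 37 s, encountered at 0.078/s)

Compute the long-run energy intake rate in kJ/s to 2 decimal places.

0.27 kJ/s

R = Σλ_iE_i / (1 + Σλ_ih_i)
Numerator: 0.0165×9.5 + 0.025×18 + 0.078×8.5 = 1.27
Denominator: 1 + 0.0165×8.8 + 0.025×27 + 0.078×37 = 4.706
R = 1.27/4.706 = 0.2698 kJ/s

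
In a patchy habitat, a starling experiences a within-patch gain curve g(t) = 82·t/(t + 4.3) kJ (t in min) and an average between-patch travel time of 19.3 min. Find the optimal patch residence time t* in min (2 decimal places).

9.11 min

Optimal t* satisfies g'(t*) = g(t*)/(T + t*).
g'(t) = 82·4.3/(t + 4.3)². Setting 82·4.3/(t+4.3)² = 82t/[(t+4.3)(19.3+t)] gives 4.3(19.3+t) = t(t+4.3), so t² = 4.3×19.3 = 82.99.
t* = √82.99 = 9.11 min.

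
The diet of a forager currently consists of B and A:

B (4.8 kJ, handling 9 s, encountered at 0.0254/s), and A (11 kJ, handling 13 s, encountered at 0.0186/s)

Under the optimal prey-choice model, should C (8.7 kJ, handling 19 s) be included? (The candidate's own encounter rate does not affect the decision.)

Yes

Current rate: (0.0254×4.8 + 0.0186×11)/(1 + 0.0254×9 + 0.0186×13) = 0.2221 kJ/s.
Profitability of C: 8.7/19 = 0.4579 kJ/s.
Since 0.4579 > R, including C increases the long-run rate.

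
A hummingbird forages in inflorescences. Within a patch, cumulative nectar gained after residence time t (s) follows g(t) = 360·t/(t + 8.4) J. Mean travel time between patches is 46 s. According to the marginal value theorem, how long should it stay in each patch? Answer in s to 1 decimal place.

By the marginal value theorem, leave when the instantaneous gain rate g'(t) equals the habitat-wide average g(t)/(T + t).
g'(t) = 360·8.4/(t + 8.4)². Setting 360·8.4/(t+8.4)² = 360t/[(t+8.4)(46+t)] gives 8.4(46+t) = t(t+8.4), so t² = 8.4×46 = 386.4.
t* = √386.4 = 19.66 s.

19.7 s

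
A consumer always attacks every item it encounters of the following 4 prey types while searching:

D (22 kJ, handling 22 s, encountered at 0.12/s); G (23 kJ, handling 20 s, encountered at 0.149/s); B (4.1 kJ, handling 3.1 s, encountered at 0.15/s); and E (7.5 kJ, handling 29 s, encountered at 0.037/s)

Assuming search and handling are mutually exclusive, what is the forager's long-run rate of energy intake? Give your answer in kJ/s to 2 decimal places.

R = (0.12×22 + 0.149×23 + 0.15×4.1 + 0.037×7.5) / (1 + 0.12×22 + 0.149×20 + 0.15×3.1 + 0.037×29) = 6.959/8.158 = 0.8531 kJ/s.

0.85 kJ/s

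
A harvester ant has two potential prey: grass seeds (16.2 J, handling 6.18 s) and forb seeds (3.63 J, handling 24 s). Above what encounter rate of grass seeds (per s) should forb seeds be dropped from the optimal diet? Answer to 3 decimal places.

Drop forb seeds once their profitability E₂/h₂ falls below the rate achievable on grass seeds alone: E₂/h₂ = λE₁/(1 + λh₁).
Solve for λ: λE₁h₂ = E₂(1 + λh₁) → λ(E₁h₂ − E₂h₁) = E₂ → λ = E₂/(E₁h₂ − E₂h₁).
λ = 3.63/(16.2×24 − 3.63×6.18) = 3.63/366.4 = 0.009908 per s.

0.010 per s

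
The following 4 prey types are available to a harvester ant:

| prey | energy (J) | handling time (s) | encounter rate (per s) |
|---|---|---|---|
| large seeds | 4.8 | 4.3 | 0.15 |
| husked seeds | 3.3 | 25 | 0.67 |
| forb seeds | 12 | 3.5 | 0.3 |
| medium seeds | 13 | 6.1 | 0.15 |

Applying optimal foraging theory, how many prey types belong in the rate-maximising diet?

Rank by E/h (J/s): forb seeds 3.43, medium seeds 2.13, large seeds 1.12, husked seeds 0.132. Include each in turn until the next type's E/h falls below the running intake rate.
Rate on top 1: 1.756. medium seeds: 2.13 > 1.756 → include.
Rate on top 2: 1.872. large seeds: 1.12 < 1.872 → exclude; stop.
Optimal diet: forb seeds, medium seeds — 2 of 4 types.

2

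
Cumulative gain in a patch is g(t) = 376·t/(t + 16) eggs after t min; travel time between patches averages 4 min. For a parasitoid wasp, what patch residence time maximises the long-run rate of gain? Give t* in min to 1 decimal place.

Maximise g(t)/(T+t): set derivative to zero → g'(t)(T+t) = g(t).
g'(t) = 376·16/(t + 16)². Setting 376·16/(t+16)² = 376t/[(t+16)(4+t)] gives 16(4+t) = t(t+16), so t² = 16×4 = 64.
t* = √64 = 8 min.

8.0 min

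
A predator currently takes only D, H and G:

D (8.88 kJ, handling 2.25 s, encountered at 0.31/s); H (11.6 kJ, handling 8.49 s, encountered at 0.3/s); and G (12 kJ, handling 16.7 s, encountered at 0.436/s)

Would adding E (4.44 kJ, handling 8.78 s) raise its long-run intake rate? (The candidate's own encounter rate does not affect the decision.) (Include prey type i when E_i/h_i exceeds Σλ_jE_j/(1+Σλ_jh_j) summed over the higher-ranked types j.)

No

On D, H and G alone, R = ΣλE/(1+Σλh) = 11.46/11.53 = 0.9947 kJ/s.
E: E/h = 4.44/8.78 = 0.5057 kJ/s.
0.5057 < 0.9947, so adding E would lower the average — exclude it.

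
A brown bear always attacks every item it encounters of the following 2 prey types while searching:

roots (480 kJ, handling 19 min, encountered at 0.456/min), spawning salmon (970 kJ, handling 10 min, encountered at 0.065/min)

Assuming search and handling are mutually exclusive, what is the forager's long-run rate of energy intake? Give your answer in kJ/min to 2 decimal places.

27.33 kJ/min

R = Σλ_iE_i / (1 + Σλ_ih_i)
Numerator: 0.456×480 + 0.065×970 = 281.9
Denominator: 1 + 0.456×19 + 0.065×10 = 10.31
R = 281.9/10.31 = 27.33 kJ/min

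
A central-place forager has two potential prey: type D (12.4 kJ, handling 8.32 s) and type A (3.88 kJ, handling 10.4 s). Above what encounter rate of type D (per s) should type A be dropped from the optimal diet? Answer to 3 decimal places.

0.040 per s

Drop type A once their profitability E₂/h₂ falls below the rate achievable on type D alone: E₂/h₂ = λE₁/(1 + λh₁).
Solve for λ: λE₁h₂ = E₂(1 + λh₁) → λ(E₁h₂ − E₂h₁) = E₂ → λ = E₂/(E₁h₂ − E₂h₁).
λ = 3.88/(12.4×10.4 − 3.88×8.32) = 3.88/96.68 = 0.04013 per s.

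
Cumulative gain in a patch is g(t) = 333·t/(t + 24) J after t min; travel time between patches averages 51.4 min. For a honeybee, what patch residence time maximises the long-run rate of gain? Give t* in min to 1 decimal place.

By the marginal value theorem, leave when the instantaneous gain rate g'(t) equals the habitat-wide average g(t)/(T + t).
g'(t) = 333·24/(t + 24)². Setting 333·24/(t+24)² = 333t/[(t+24)(51.4+t)] gives 24(51.4+t) = t(t+24), so t² = 24×51.4 = 1234.
t* = √1234 = 35.12 min.

35.1 min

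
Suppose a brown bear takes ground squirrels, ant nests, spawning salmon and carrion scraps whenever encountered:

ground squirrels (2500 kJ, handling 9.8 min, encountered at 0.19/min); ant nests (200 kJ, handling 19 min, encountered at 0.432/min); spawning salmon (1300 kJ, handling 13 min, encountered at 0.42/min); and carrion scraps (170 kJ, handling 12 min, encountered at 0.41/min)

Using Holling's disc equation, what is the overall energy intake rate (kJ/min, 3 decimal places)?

54.876 kJ/min

R = Σλ_iE_i / (1 + Σλ_ih_i)
Numerator: 0.19×2500 + 0.432×200 + 0.42×1300 + 0.41×170 = 1177
Denominator: 1 + 0.19×9.8 + 0.432×19 + 0.42×13 + 0.41×12 = 21.45
R = 1177/21.45 = 54.88 kJ/min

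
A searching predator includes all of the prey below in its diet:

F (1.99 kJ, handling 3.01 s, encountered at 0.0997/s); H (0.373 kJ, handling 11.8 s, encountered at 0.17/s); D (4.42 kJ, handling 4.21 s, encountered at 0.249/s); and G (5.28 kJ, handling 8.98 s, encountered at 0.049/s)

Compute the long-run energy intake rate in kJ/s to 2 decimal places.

0.34 kJ/s

R = (0.0997×1.99 + 0.17×0.373 + 0.249×4.42 + 0.049×5.28) / (1 + 0.0997×3.01 + 0.17×11.8 + 0.249×4.21 + 0.049×8.98) = 1.621/4.794 = 0.3381 kJ/s.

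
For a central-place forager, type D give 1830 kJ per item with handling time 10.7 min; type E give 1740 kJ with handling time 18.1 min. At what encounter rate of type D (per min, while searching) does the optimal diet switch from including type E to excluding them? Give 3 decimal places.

At the threshold, the rate on type D alone equals the profitability of type E: λ·1830/(1 + λ·10.7) = 1740/18.1 = 96.13.
Rearranging, λ(1830 − 96.13×10.7) = 96.13, so λ = 96.13/801.4 = 0.12 per min.

0.120 per min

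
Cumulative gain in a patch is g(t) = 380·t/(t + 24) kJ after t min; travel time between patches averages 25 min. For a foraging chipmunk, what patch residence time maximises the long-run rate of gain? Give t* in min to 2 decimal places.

24.49 min

Maximise g(t)/(T+t): set derivative to zero → g'(t)(T+t) = g(t).
g'(t) = 380·24/(t + 24)². Setting 380·24/(t+24)² = 380t/[(t+24)(25+t)] gives 24(25+t) = t(t+24), so t² = 24×25 = 600.
t* = √600 = 24.49 min.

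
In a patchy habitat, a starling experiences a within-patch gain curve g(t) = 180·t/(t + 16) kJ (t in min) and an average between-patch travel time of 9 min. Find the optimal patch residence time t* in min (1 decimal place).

12.0 min

By the marginal value theorem, leave when the instantaneous gain rate g'(t) equals the habitat-wide average g(t)/(T + t).
g'(t) = 180·16/(t + 16)². Setting 180·16/(t+16)² = 180t/[(t+16)(9+t)] gives 16(9+t) = t(t+16), so t² = 16×9 = 144.
t* = √144 = 12 min.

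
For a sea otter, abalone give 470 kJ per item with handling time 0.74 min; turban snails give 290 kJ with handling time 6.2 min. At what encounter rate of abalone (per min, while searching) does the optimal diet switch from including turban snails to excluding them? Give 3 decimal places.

0.107 per min

The zero-one rule: include turban snails iff E₂/h₂ > λE₁/(1+λh₁). Equality gives the switch point.
λE₁h₂ = E₂ + λE₂h₁ ⇒ λ = E₂/(E₁h₂ − E₂h₁) = 290/(2914 − 214.6) = 0.1074 per min.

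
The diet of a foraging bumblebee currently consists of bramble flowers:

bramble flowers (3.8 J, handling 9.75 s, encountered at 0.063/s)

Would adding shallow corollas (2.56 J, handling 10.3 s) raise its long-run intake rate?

Yes

Current rate: (0.063×3.8)/(1 + 0.063×9.75) = 0.1483 J/s.
shallow corollas: E/h = 2.56/10.3 = 0.2485 J/s.
Since 0.2485 > R, including shallow corollas increases the long-run rate.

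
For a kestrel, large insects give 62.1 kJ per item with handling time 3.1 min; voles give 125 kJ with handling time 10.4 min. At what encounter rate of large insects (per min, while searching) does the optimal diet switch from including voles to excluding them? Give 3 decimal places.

0.484 per min

Drop voles once their profitability E₂/h₂ falls below the rate achievable on large insects alone: E₂/h₂ = λE₁/(1 + λh₁).
Solve for λ: λE₁h₂ = E₂(1 + λh₁) → λ(E₁h₂ − E₂h₁) = E₂ → λ = E₂/(E₁h₂ − E₂h₁).
λ = 125/(62.1×10.4 − 125×3.1) = 125/258.3 = 0.4839 per min.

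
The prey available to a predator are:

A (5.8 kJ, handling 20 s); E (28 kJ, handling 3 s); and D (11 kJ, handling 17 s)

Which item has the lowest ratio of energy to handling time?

In descending order of E/h:
E: 28/3 = 9.33 kJ/s
D: 11/17 = 0.647 kJ/s
A: 5.8/20 = 0.29 kJ/s

A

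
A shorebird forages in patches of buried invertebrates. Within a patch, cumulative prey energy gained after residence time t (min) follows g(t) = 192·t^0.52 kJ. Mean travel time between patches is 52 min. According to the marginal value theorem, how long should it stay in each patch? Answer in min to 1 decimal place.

Maximise g(t)/(T+t): set derivative to zero → g'(t)(T+t) = g(t).
g'(t) = 0.52·192·t^-0.48. Setting 0.52·192·t^-0.48 = 192·t^0.52/(52+t) gives 0.52(52+t) = t, so 0.48·t = 0.52×52.
t* = 0.52×52/0.48 = 56.33 min.

56.3 min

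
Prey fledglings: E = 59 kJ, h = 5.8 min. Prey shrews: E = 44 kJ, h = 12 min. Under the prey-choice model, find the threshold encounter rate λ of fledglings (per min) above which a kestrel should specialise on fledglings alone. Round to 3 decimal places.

At the threshold, the rate on fledglings alone equals the profitability of shrews: λ·59/(1 + λ·5.8) = 44/12 = 3.667.
Rearranging, λ(59 − 3.667×5.8) = 3.667, so λ = 3.667/37.73 = 0.09717 per min.

0.097 per min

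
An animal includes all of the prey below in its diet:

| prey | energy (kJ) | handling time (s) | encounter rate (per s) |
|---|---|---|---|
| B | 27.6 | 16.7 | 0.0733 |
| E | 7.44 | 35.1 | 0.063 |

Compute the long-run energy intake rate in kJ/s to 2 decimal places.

0.56 kJ/s

Energy encountered per unit search time: 0.0733×27.6 + 0.063×7.44 = 2.492 kJ/s.
Handling time per unit search time: 0.0733×16.7 + 0.063×35.1 = 3.435.
Rate = 2.492/(1 + 3.435) = 0.5618 kJ/s.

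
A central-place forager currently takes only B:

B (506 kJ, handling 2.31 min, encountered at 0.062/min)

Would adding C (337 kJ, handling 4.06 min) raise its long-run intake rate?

Yes

Current rate: (0.062×506)/(1 + 0.062×2.31) = 27.44 kJ/min.
Profitability of C: 337/4.06 = 83 kJ/min.
Since 83 > R, including C increases the long-run rate.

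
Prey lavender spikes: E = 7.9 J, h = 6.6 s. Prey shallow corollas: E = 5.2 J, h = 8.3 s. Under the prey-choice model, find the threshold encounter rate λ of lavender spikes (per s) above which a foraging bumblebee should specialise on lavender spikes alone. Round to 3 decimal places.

At the threshold, the rate on lavender spikes alone equals the profitability of shallow corollas: λ·7.9/(1 + λ·6.6) = 5.2/8.3 = 0.6265.
Rearranging, λ(7.9 − 0.6265×6.6) = 0.6265, so λ = 0.6265/3.765 = 0.1664 per s.

0.166 per s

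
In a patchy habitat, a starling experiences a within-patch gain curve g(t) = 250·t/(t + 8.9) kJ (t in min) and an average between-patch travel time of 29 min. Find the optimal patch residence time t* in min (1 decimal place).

Maximise g(t)/(T+t): set derivative to zero → g'(t)(T+t) = g(t).
g'(t) = 250·8.9/(t + 8.9)². Setting 250·8.9/(t+8.9)² = 250t/[(t+8.9)(29+t)] gives 8.9(29+t) = t(t+8.9), so t² = 8.9×29 = 258.1.
t* = √258.1 = 16.07 min.

16.1 min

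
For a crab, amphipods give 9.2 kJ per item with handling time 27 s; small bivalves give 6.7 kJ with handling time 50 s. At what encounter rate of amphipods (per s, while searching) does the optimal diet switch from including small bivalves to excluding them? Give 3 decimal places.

At the threshold, the rate on amphipods alone equals the profitability of small bivalves: λ·9.2/(1 + λ·27) = 6.7/50 = 0.134.
Rearranging, λ(9.2 − 0.134×27) = 0.134, so λ = 0.134/5.582 = 0.02401 per s.

0.024 per s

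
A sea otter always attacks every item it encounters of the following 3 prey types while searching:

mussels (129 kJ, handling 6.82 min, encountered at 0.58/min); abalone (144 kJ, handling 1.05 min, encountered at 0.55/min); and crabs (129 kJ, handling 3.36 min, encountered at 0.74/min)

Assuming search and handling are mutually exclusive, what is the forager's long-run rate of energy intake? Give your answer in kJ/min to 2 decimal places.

R = (0.58×129 + 0.55×144 + 0.74×129) / (1 + 0.58×6.82 + 0.55×1.05 + 0.74×3.36) = 249.5/8.02 = 31.11 kJ/min.

31.11 kJ/min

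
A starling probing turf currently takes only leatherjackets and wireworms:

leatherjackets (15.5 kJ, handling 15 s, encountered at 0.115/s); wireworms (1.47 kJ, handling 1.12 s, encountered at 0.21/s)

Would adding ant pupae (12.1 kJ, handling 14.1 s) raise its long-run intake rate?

On leatherjackets and wireworms alone, R = ΣλE/(1+Σλh) = 2.091/2.96 = 0.7064 kJ/s.
Profitability of ant pupae: 12.1/14.1 = 0.8582 kJ/s.
0.8582 > 0.7064, so adding ant pupae raises the average — include it.

Yes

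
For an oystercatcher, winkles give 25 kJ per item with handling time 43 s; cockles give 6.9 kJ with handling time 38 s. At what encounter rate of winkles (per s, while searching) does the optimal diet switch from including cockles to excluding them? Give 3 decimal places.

0.011 per s

Drop cockles once their profitability E₂/h₂ falls below the rate achievable on winkles alone: E₂/h₂ = λE₁/(1 + λh₁).
Solve for λ: λE₁h₂ = E₂(1 + λh₁) → λ(E₁h₂ − E₂h₁) = E₂ → λ = E₂/(E₁h₂ − E₂h₁).
λ = 6.9/(25×38 − 6.9×43) = 6.9/653.3 = 0.01056 per s.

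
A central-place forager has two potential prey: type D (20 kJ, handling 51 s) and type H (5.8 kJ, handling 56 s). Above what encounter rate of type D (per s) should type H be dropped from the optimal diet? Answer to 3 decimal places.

At the threshold, the rate on type D alone equals the profitability of type H: λ·20/(1 + λ·51) = 5.8/56 = 0.1036.
Rearranging, λ(20 − 0.1036×51) = 0.1036, so λ = 0.1036/14.72 = 0.007037 per s.

0.007 per s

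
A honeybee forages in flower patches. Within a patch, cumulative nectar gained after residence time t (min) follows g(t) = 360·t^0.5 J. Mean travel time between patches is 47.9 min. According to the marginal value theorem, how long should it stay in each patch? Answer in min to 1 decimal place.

Optimal t* satisfies g'(t*) = g(t*)/(T + t*).
g'(t) = 0.5·360·t^-0.5. Setting 0.5·360·t^-0.5 = 360·t^0.5/(47.9+t) gives 0.5(47.9+t) = t, so 0.50·t = 0.5×47.9.
t* = 0.5×47.9/0.50 = 47.9 min.

47.9 min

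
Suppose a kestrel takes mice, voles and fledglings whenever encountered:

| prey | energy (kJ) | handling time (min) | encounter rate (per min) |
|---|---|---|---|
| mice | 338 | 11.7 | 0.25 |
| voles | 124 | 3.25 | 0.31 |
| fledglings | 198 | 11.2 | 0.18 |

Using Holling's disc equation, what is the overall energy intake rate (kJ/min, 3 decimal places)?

R = (0.25×338 + 0.31×124 + 0.18×198) / (1 + 0.25×11.7 + 0.31×3.25 + 0.18×11.2) = 158.6/6.949 = 22.82 kJ/min.

22.822 kJ/min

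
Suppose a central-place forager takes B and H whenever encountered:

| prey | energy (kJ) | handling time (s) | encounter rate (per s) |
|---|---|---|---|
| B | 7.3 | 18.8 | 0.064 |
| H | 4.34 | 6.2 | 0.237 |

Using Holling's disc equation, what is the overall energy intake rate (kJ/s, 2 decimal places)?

0.41 kJ/s

Energy encountered per unit search time: 0.064×7.3 + 0.237×4.34 = 1.496 kJ/s.
Handling time per unit search time: 0.064×18.8 + 0.237×6.2 = 2.673.
Rate = 1.496/(1 + 2.673) = 0.4073 kJ/s.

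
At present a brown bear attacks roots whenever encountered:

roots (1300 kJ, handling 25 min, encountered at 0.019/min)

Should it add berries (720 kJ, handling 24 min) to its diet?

On roots alone, R = ΣλE/(1+Σλh) = 24.7/1.475 = 16.75 kJ/min.
Profitability of berries: 720/24 = 30 kJ/min.
Since 30 > R, including berries increases the long-run rate.

Yes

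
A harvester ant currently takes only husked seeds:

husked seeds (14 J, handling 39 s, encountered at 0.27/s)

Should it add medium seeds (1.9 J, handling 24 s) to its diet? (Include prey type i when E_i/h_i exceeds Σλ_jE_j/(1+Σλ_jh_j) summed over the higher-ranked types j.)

No

Intake rate on the current diet: R = (0.27×14) / (1 + 0.27×39) = 3.78/11.53 = 0.3278 J/s.
medium seeds: E/h = 1.9/24 = 0.07917 J/s.
0.07917 < 0.3278, so adding medium seeds would lower the average — exclude it.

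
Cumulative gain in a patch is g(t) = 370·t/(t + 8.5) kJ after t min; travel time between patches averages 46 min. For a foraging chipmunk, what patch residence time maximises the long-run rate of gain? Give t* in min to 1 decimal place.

Maximise g(t)/(T+t): set derivative to zero → g'(t)(T+t) = g(t).
g'(t) = 370·8.5/(t + 8.5)². Setting 370·8.5/(t+8.5)² = 370t/[(t+8.5)(46+t)] gives 8.5(46+t) = t(t+8.5), so t² = 8.5×46 = 391.
t* = √391 = 19.77 min.

19.8 min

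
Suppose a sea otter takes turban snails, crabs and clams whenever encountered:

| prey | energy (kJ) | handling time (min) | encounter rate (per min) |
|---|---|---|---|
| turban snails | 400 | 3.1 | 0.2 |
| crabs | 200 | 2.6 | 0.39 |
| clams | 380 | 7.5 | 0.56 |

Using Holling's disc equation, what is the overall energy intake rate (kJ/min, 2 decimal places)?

54.26 kJ/min

Energy encountered per unit search time: 0.2×400 + 0.39×200 + 0.56×380 = 370.8 kJ/min.
Handling time per unit search time: 0.2×3.1 + 0.39×2.6 + 0.56×7.5 = 5.834.
Rate = 370.8/(1 + 5.834) = 54.26 kJ/min.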